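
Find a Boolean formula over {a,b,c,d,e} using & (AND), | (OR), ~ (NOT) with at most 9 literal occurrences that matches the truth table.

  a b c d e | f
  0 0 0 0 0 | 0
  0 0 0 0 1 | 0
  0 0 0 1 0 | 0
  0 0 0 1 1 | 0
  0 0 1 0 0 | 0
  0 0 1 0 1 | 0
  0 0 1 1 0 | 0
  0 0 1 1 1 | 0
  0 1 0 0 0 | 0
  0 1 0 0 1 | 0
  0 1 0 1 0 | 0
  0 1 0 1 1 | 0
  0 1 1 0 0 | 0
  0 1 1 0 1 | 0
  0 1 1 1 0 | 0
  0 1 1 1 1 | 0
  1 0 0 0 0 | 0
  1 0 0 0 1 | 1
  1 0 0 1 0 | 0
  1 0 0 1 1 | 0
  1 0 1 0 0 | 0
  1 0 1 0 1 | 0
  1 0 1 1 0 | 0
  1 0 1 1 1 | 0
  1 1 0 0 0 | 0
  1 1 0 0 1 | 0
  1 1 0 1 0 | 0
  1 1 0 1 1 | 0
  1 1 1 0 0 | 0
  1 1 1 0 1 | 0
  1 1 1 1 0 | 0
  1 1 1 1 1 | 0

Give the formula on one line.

  (a & e) = 00000000000000000101010101010101
  ~c = 11110000111100001111000011110000
  ~e = 10101010101010101010101010101010
  (~c | ~e) = 11111010111110101111101011111010
  ((a & e) & (~c | ~e)) = 00000000000000000101000001010000
  ~b = 11111111000000001111111100000000
  (((a & e) & (~c | ~e)) & ~b) = 00000000000000000101000000000000
  ~d = 11001100110011001100110011001100
  (~d | ~e) = 11101110111011101110111011101110
  ((((a & e) & (~c | ~e)) & ~b) & (~d | ~e)) = 00000000000000000100000000000000

((((a & e) & (~c | ~e)) & ~b) & (~d | ~e))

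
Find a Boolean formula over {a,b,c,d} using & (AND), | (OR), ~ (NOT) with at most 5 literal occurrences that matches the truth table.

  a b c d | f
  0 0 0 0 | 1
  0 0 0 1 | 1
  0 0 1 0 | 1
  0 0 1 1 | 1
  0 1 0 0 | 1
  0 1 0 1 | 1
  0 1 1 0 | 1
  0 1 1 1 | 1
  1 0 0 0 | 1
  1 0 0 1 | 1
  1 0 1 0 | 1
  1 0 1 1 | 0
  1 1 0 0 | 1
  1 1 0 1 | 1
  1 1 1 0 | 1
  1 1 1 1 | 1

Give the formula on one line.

((~c | ~a) | ((b & d) | ~d))

  ~c = 1100110011001100
  ~a = 1111111100000000
  (~c | ~a) = 1111111111001100
  (b & d) = 0000010100000101
  ~d = 1010101010101010
  ((b & d) | ~d) = 1010111110101111
  ((~c | ~a) | ((b & d) | ~d)) = 1111111111101111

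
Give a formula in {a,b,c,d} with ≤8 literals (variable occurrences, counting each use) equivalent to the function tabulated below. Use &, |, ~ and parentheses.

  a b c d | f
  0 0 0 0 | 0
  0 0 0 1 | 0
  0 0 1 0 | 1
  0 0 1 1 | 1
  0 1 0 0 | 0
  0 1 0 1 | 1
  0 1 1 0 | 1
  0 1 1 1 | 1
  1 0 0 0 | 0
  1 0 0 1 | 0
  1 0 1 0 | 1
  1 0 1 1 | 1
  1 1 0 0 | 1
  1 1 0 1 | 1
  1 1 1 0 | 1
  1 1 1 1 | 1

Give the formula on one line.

(((d | (a & b)) | c) & ((c | b) | ~d))

  (a & b) = 0000000000001111
  (d | (a & b)) = 0101010101011111
  ((d | (a & b)) | c) = 0111011101111111
  (c | b) = 0011111100111111
  ~d = 1010101010101010
  ((c | b) | ~d) = 1011111110111111
  (((d | (a & b)) | c) & ((c | b) | ~d)) = 0011011100111111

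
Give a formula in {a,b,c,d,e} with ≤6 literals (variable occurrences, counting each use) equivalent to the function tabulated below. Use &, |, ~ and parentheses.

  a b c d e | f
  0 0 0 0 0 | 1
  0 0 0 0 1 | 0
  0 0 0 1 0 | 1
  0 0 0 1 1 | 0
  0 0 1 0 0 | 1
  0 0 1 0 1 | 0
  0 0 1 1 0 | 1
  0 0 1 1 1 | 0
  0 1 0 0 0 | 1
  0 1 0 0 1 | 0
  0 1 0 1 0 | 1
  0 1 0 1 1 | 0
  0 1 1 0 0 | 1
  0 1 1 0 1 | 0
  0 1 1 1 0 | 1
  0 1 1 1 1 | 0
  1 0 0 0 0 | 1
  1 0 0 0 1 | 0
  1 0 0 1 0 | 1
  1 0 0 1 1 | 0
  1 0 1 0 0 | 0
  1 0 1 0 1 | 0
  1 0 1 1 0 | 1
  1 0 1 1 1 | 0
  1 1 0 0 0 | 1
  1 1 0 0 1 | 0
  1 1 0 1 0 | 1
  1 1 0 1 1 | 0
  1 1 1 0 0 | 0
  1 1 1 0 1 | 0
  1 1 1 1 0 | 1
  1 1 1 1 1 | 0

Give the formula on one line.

(~e & (~a | (d | ~c)))

  ~e = 10101010101010101010101010101010
  ~a = 11111111111111110000000000000000
  ~c = 11110000111100001111000011110000
  (d | ~c) = 11110011111100111111001111110011
  (~a | (d | ~c)) = 11111111111111111111001111110011
  (~e & (~a | (d | ~c))) = 10101010101010101010001010100010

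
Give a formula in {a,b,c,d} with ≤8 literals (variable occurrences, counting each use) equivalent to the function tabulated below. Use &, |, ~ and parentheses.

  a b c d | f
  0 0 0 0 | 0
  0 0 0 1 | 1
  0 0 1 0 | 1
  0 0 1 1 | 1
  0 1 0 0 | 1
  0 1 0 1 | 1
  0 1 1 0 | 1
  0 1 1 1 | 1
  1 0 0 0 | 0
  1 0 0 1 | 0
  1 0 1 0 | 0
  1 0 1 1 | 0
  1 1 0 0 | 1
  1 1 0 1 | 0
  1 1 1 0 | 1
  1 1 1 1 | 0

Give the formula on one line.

  ~d = 1010101010101010
  (~d & b) = 0000101000001010
  ~a = 1111111100000000
  ((~d & b) | ~a) = 1111111100001010
  (c | d) = 0111011101110111
  (((~d & b) | ~a) & (c | d)) = 0111011100000010
  ((((~d & b) | ~a) & (c | d)) | (~d & b)) = 0111111100001010

((((~d & b) | ~a) & (c | d)) | (~d & b))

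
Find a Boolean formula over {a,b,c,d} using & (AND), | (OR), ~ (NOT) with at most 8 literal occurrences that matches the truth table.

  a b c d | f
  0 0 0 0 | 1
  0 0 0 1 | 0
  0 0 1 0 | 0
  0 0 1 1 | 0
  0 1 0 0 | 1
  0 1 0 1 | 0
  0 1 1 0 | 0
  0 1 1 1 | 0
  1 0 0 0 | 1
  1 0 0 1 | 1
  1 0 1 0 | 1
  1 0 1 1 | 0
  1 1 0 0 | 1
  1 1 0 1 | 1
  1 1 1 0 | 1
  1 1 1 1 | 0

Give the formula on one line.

((~d & (a | ~c)) | (~c & a))

  ~d = 1010101010101010
  ~c = 1100110011001100
  (a | ~c) = 1100110011111111
  (~d & (a | ~c)) = 1000100010101010
  (~c & a) = 0000000011001100
  ((~d & (a | ~c)) | (~c & a)) = 1000100011101110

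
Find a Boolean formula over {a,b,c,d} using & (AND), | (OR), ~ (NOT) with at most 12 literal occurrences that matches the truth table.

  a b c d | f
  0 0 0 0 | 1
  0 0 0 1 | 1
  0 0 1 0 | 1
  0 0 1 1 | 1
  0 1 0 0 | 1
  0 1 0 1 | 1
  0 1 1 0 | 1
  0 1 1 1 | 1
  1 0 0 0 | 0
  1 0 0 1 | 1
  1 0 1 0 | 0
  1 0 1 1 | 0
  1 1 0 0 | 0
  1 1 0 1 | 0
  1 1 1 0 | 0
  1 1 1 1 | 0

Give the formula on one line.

  ~b = 1111000011110000
  (c | ~b) = 1111001111110011
  ~a = 1111111100000000
  ~d = 1010101010101010
  (~a & ~d) = 1010101000000000
  ((c | ~b) | (~a & ~d)) = 1111101111110011
  (~a | d) = 1111111101010101
  (((c | ~b) | (~a & ~d)) & (~a | d)) = 1111101101010001
  ((((c | ~b) | (~a & ~d)) & (~a | d)) | ~a) = 1111111101010001
  ~c = 1100110011001100
  (~c | ~a) = 1111111111001100
  (((((c | ~b) | (~a & ~d)) & (~a | d)) | ~a) & (~c | ~a)) = 1111111101000000

(((((c | ~b) | (~a & ~d)) & (~a | d)) | ~a) & (~c | ~a))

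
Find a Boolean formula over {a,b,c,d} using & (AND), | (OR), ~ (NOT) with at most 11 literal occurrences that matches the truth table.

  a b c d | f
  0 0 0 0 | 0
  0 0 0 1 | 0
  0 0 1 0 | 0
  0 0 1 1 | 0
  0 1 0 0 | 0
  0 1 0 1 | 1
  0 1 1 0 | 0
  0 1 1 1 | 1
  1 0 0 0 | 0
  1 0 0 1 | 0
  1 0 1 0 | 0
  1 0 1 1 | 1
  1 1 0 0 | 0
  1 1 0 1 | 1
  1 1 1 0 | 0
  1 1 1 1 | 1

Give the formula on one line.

((d & b) | (((c & a) | ((b & ~d) & ~a)) & d))

  (d & b) = 0000010100000101
  (c & a) = 0000000000110011
  ~d = 1010101010101010
  (b & ~d) = 0000101000001010
  ~a = 1111111100000000
  ((b & ~d) & ~a) = 0000101000000000
  ((c & a) | ((b & ~d) & ~a)) = 0000101000110011
  (((c & a) | ((b & ~d) & ~a)) & d) = 0000000000010001
  ((d & b) | (((c & a) | ((b & ~d) & ~a)) & d)) = 0000010100010101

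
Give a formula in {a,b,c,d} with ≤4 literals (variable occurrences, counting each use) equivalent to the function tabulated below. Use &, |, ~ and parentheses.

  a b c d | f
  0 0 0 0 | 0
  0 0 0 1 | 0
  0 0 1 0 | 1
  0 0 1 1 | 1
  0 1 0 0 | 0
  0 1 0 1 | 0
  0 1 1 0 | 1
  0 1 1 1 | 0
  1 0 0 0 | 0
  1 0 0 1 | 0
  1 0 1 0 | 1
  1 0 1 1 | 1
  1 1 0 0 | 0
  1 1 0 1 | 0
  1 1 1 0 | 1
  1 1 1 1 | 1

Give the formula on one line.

  ~b = 1111000011110000
  ~d = 1010101010101010
  (~b | ~d) = 1111101011111010
  ((~b | ~d) | a) = 1111101011111111
  (((~b | ~d) | a) & c) = 0011001000110011

(((~b | ~d) | a) & c)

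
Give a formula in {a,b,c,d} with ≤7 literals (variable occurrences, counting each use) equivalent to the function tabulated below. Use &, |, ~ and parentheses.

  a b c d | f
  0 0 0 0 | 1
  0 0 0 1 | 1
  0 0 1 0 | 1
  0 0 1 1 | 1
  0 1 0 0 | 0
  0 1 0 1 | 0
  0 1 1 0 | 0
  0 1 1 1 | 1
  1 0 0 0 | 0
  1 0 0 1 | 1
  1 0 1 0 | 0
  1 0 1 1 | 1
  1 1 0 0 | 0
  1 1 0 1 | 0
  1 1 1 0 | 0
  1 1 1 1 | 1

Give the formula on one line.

  ~b = 1111000011110000
  ~a = 1111111100000000
  (~b & ~a) = 1111000000000000
  ((~b & ~a) | d) = 1111010101010101
  (c | ~b) = 1111001111110011
  (((~b & ~a) | d) & (c | ~b)) = 1111000101010001

(((~b & ~a) | d) & (c | ~b))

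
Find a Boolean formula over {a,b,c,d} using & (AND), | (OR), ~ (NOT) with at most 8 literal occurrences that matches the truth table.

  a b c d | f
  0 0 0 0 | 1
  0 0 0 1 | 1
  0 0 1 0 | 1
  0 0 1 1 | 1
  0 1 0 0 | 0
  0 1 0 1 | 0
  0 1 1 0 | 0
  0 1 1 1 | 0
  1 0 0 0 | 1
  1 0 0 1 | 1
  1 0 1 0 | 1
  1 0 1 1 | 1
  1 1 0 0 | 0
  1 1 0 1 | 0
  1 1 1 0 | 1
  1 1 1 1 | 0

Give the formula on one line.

  ~b = 1111000011110000
  (~b | a) = 1111000011111111
  (a | c) = 0011001111111111
  ~d = 1010101010101010
  ((a | c) & ~d) = 0010001010101010
  ((~b | a) & ((a | c) & ~d)) = 0010000010101010
  (~d & c) = 0010001000100010
  (((~b | a) & ((a | c) & ~d)) & (~d & c)) = 0010000000100010
  (~b | (((~b | a) & ((a | c) & ~d)) & (~d & c))) = 1111000011110010

(~b | (((~b | a) & ((a | c) & ~d)) & (~d & c)))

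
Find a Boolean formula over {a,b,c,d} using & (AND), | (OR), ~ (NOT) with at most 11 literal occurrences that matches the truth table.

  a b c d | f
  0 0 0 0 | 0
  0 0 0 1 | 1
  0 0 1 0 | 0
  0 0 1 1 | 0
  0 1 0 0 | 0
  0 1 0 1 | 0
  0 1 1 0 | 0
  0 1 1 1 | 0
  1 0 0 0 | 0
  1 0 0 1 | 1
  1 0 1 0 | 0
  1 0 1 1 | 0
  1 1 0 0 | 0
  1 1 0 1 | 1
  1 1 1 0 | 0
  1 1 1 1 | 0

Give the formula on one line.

  ~b = 1111000011110000
  (~b & d) = 0101000001010000
  ~c = 1100110011001100
  (b | ~c) = 1100111111001111
  ((b | ~c) & a) = 0000000011001111
  (((b | ~c) & a) & d) = 0000000001000101
  ((~b & d) | (((b | ~c) & a) & d)) = 0101000001010101
  (d & ~c) = 0100010001000100
  (((~b & d) | (((b | ~c) & a) & d)) & (d & ~c)) = 0100000001000100

(((~b & d) | (((b | ~c) & a) & d)) & (d & ~c))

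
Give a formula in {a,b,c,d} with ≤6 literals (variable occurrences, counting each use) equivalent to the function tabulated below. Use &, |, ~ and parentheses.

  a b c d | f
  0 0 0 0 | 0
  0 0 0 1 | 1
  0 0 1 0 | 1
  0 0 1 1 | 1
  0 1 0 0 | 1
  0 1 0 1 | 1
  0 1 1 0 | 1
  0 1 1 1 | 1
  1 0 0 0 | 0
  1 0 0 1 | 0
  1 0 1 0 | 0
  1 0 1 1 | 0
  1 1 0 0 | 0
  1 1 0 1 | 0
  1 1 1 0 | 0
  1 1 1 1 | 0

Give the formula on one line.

((c | ((~a & d) | (b & ~a))) & ~a)

  ~a = 1111111100000000
  (~a & d) = 0101010100000000
  (b & ~a) = 0000111100000000
  ((~a & d) | (b & ~a)) = 0101111100000000
  (c | ((~a & d) | (b & ~a))) = 0111111100110011
  ((c | ((~a & d) | (b & ~a))) & ~a) = 0111111100000000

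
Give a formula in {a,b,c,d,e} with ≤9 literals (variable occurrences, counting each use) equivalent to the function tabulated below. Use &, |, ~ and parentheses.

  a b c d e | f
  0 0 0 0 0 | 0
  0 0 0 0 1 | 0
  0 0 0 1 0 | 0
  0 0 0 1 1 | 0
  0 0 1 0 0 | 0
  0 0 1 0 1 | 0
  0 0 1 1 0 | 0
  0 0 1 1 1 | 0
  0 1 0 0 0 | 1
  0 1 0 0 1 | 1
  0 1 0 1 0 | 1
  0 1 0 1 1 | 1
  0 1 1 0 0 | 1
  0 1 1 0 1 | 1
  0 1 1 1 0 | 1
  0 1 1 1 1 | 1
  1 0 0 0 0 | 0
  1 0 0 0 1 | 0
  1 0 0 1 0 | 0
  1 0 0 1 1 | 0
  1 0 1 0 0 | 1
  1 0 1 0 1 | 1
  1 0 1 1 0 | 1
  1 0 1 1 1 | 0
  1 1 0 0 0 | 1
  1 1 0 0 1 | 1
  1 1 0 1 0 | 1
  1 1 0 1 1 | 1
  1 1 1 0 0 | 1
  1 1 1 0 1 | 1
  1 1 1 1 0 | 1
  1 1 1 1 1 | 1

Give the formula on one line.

  ~e = 10101010101010101010101010101010
  (a & ~e) = 00000000000000001010101010101010
  ((a & ~e) | b) = 00000000111111111010101011111111
  ~d = 11001100110011001100110011001100
  (c & ~d) = 00001100000011000000110000001100
  ~c = 11110000111100001111000011110000
  (a | ~c) = 11110000111100001111111111111111
  ((c & ~d) & (a | ~c)) = 00000000000000000000110000001100
  (((a & ~e) | b) | ((c & ~d) & (a | ~c))) = 00000000111111111010111011111111
  (c & (((a & ~e) | b) | ((c & ~d) & (a | ~c)))) = 00000000000011110000111000001111
  ((c & (((a & ~e) | b) | ((c & ~d) & (a | ~c)))) | b) = 00000000111111110000111011111111

((c & (((a & ~e) | b) | ((c & ~d) & (a | ~c)))) | b)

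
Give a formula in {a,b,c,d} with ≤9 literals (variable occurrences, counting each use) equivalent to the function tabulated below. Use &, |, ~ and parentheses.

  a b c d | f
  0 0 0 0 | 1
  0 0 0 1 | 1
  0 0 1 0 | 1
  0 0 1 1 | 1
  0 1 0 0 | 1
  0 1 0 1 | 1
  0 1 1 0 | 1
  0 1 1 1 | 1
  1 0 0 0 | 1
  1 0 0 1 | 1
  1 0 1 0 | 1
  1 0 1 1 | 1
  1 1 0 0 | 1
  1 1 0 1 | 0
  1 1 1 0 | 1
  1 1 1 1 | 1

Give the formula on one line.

  ~a = 1111111100000000
  ~d = 1010101010101010
  (~a | ~d) = 1111111110101010
  ~b = 1111000011110000
  (~b | c) = 1111001111110011
  (b | d) = 0101111101011111
  ((~b | c) & (b | d)) = 0101001101010011
  ((~a | ~d) | ((~b | c) & (b | d))) = 1111111111111011

((~a | ~d) | ((~b | c) & (b | d)))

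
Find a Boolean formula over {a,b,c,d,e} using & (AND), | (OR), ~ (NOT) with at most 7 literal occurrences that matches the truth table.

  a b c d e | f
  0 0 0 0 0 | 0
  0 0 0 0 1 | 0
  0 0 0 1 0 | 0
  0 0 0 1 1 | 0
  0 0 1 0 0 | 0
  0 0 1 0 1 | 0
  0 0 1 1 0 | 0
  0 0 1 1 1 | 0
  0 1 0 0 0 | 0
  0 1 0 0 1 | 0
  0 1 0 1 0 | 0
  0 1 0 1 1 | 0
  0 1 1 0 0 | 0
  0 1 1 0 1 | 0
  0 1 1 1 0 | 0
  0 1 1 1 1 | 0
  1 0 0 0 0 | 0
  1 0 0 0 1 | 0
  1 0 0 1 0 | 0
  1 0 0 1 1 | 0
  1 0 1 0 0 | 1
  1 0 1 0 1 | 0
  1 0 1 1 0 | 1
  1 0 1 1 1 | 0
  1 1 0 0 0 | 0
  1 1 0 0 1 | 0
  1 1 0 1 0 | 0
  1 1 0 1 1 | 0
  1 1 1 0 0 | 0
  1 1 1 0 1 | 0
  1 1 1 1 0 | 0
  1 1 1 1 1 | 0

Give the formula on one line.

  ~e = 10101010101010101010101010101010
  ~b = 11111111000000001111111100000000
  (c & ~b) = 00001111000000000000111100000000
  (a & (c & ~b)) = 00000000000000000000111100000000
  (~e & (a & (c & ~b))) = 00000000000000000000101000000000

(~e & (a & (c & ~b)))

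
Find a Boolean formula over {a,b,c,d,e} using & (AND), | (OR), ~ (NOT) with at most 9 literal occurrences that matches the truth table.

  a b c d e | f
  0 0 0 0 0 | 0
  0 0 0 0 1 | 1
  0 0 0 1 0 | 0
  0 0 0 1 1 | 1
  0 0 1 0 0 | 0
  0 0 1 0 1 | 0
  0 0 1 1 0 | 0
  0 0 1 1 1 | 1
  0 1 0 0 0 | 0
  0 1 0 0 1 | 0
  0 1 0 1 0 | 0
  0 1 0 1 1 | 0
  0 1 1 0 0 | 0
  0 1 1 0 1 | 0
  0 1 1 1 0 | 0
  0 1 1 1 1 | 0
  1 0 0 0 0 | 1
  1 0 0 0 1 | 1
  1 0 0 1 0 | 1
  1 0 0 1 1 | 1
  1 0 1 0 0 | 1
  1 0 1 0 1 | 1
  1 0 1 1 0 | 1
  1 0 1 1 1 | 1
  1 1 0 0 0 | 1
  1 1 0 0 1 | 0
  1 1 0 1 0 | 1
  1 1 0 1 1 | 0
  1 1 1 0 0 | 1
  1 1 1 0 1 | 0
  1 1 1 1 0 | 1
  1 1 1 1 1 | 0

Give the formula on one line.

((a & (~e | ~b)) | ((d | ~c) & (~b & e)))

  ~e = 10101010101010101010101010101010
  ~b = 11111111000000001111111100000000
  (~e | ~b) = 11111111101010101111111110101010
  (a & (~e | ~b)) = 00000000000000001111111110101010
  ~c = 11110000111100001111000011110000
  (d | ~c) = 11110011111100111111001111110011
  (~b & e) = 01010101000000000101010100000000
  ((d | ~c) & (~b & e)) = 01010001000000000101000100000000
  ((a & (~e | ~b)) | ((d | ~c) & (~b & e))) = 01010001000000001111111110101010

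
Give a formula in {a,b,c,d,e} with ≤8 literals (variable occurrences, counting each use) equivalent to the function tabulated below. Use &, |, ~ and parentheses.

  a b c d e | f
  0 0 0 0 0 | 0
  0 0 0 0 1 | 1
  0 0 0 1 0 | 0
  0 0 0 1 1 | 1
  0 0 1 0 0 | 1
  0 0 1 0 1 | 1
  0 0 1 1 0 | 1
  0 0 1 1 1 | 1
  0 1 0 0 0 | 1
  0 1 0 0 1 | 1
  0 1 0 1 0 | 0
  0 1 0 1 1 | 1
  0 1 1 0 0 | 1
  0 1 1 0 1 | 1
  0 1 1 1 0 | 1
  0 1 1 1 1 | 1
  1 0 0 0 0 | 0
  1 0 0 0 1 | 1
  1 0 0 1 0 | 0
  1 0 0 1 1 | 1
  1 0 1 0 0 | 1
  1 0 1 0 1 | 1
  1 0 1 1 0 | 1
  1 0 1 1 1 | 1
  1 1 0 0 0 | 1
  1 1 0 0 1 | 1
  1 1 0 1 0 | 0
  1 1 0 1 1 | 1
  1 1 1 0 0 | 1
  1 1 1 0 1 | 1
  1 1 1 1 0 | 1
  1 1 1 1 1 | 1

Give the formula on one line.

  (c | b) = 00001111111111110000111111111111
  (e & a) = 00000000000000000101010101010101
  (c | (e & a)) = 00001111000011110101111101011111
  ((c | b) & (c | (e & a))) = 00001111000011110000111101011111
  ~d = 11001100110011001100110011001100
  (b & ~d) = 00000000110011000000000011001100
  (e | (b & ~d)) = 01010101110111010101010111011101
  (((c | b) & (c | (e & a))) | (e | (b & ~d))) = 01011111110111110101111111011111

(((c | b) & (c | (e & a))) | (e | (b & ~d)))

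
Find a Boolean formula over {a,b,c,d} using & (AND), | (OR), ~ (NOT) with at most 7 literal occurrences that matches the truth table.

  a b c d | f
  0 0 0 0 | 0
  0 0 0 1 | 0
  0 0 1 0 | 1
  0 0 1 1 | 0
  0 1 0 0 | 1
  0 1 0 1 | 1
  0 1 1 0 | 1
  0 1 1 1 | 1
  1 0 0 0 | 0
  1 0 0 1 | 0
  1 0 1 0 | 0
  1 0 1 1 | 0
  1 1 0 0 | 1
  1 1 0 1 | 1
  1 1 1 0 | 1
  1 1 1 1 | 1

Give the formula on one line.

(b | (((a | b) | c) & (~a & ~d)))

  (a | b) = 0000111111111111
  ((a | b) | c) = 0011111111111111
  ~a = 1111111100000000
  ~d = 1010101010101010
  (~a & ~d) = 1010101000000000
  (((a | b) | c) & (~a & ~d)) = 0010101000000000
  (b | (((a | b) | c) & (~a & ~d))) = 0010111100001111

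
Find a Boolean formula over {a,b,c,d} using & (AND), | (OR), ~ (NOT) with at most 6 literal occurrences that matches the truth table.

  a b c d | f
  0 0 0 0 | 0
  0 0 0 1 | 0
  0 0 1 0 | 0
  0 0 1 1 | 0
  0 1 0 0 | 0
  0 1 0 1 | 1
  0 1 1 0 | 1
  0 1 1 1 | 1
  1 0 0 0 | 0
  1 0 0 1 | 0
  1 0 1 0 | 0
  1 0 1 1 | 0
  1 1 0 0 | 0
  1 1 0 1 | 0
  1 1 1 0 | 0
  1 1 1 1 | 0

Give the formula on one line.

((~a & b) & (c | d))

  ~a = 1111111100000000
  (~a & b) = 0000111100000000
  (c | d) = 0111011101110111
  ((~a & b) & (c | d)) = 0000011100000000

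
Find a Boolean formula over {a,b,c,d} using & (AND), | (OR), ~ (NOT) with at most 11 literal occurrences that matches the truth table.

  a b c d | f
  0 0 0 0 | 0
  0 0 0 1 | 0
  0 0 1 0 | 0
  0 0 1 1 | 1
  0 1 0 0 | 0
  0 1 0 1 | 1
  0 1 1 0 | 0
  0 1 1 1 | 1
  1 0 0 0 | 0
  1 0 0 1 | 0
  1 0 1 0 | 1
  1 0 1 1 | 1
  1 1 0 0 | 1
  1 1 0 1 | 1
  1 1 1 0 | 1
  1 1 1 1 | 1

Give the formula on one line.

  (b | c) = 0011111100111111
  (a | d) = 0101010111111111
  ((b | c) & (a | d)) = 0001010100111111
  (d | ((b | c) & (a | d))) = 0101010101111111
  ~b = 1111000011110000
  ~d = 1010101010101010
  (~b & ~d) = 1010000010100000
  (c | b) = 0011111100111111
  ((~b & ~d) | (c | b)) = 1011111110111111
  ((d | ((b | c) & (a | d))) & ((~b & ~d) | (c | b))) = 0001010100111111

((d | ((b | c) & (a | d))) & ((~b & ~d) | (c | b)))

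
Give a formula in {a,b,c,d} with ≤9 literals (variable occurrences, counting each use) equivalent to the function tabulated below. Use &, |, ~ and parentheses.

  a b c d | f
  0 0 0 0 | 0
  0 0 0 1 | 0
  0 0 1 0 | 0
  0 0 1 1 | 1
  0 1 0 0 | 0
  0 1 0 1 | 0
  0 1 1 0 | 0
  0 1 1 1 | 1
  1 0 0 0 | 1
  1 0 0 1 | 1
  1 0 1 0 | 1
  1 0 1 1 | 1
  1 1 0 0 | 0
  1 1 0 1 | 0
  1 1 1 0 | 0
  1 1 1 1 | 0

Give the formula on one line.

  ~a = 1111111100000000
  ~d = 1010101010101010
  (~d & c) = 0010001000100010
  (~a | (~d & c)) = 1111111100100010
  (d & c) = 0001000100010001
  ((~a | (~d & c)) & (d & c)) = 0001000100000000
  (a | b) = 0000111111111111
  ~b = 1111000011110000
  ((a | b) & ~b) = 0000000011110000
  (((~a | (~d & c)) & (d & c)) | ((a | b) & ~b)) = 0001000111110000

(((~a | (~d & c)) & (d & c)) | ((a | b) & ~b))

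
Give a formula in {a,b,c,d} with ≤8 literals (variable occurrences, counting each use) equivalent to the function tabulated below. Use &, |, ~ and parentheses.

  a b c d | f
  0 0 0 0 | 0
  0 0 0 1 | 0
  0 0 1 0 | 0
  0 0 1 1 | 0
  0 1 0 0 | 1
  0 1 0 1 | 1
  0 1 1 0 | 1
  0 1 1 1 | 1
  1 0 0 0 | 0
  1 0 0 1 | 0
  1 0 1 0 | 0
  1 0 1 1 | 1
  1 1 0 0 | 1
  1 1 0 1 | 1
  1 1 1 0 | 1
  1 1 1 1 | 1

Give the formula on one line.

  (d & a) = 0000000001010101
  ~c = 1100110011001100
  ((d & a) | ~c) = 1100110011011101
  ~a = 1111111100000000
  (((d & a) | ~c) | ~a) = 1111111111011101
  (a & c) = 0000000000110011
  ~b = 1111000011110000
  ((a & c) & ~b) = 0000000000110000
  ((((d & a) | ~c) | ~a) & ((a & c) & ~b)) = 0000000000010000
  (b | ((((d & a) | ~c) | ~a) & ((a & c) & ~b))) = 0000111100011111

(b | ((((d & a) | ~c) | ~a) & ((a & c) & ~b)))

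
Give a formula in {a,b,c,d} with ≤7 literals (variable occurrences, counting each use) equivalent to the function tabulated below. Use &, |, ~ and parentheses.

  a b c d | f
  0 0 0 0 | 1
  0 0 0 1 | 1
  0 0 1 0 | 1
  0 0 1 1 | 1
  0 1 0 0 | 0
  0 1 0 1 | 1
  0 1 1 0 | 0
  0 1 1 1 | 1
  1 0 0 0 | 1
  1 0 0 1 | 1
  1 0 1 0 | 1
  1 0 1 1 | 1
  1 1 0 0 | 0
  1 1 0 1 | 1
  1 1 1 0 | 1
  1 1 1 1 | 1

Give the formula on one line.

(((c & ~d) & (d | a)) | ((d & b) | ~b))

  ~d = 1010101010101010
  (c & ~d) = 0010001000100010
  (d | a) = 0101010111111111
  ((c & ~d) & (d | a)) = 0000000000100010
  (d & b) = 0000010100000101
  ~b = 1111000011110000
  ((d & b) | ~b) = 1111010111110101
  (((c & ~d) & (d | a)) | ((d & b) | ~b)) = 1111010111110111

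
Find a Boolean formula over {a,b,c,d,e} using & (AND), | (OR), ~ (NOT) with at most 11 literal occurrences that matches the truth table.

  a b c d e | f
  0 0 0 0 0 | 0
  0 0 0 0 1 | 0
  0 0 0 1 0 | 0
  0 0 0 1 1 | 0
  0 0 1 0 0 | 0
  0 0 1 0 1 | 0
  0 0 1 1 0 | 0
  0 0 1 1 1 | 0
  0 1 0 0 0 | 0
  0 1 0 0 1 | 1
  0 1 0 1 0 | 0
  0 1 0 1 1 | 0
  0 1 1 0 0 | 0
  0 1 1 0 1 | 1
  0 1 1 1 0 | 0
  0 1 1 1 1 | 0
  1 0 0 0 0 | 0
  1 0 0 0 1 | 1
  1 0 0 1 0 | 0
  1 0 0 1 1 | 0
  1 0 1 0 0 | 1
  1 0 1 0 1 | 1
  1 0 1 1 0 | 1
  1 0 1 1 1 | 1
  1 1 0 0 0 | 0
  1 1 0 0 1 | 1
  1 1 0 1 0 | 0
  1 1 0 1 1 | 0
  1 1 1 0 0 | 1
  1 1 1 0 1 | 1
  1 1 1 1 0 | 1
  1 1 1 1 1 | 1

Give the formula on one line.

(((c & a) | (~d & e)) & ((~a & d) | (b | a)))

  (c & a) = 00000000000000000000111100001111
  ~d = 11001100110011001100110011001100
  (~d & e) = 01000100010001000100010001000100
  ((c & a) | (~d & e)) = 01000100010001000100111101001111
  ~a = 11111111111111110000000000000000
  (~a & d) = 00110011001100110000000000000000
  (b | a) = 00000000111111111111111111111111
  ((~a & d) | (b | a)) = 00110011111111111111111111111111
  (((c & a) | (~d & e)) & ((~a & d) | (b | a))) = 00000000010001000100111101001111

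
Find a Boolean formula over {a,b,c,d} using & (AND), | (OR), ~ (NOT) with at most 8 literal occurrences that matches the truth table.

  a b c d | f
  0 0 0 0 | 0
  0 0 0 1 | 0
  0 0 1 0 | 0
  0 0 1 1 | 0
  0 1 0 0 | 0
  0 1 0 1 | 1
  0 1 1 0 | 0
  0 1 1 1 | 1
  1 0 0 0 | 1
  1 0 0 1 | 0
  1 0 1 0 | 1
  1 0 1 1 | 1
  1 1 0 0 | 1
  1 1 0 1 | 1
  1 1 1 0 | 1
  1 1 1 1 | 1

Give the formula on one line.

((a & ~d) | (d & ((a & c) | b)))

  ~d = 1010101010101010
  (a & ~d) = 0000000010101010
  (a & c) = 0000000000110011
  ((a & c) | b) = 0000111100111111
  (d & ((a & c) | b)) = 0000010100010101
  ((a & ~d) | (d & ((a & c) | b))) = 0000010110111111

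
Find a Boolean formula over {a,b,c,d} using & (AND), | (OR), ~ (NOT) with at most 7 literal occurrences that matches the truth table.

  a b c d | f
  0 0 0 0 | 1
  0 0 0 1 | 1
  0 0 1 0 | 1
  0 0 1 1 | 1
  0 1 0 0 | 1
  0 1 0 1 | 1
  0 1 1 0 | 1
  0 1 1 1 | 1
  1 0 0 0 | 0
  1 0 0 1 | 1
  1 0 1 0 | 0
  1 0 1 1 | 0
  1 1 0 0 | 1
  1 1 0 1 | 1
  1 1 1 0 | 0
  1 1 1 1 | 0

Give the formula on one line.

  ~a = 1111111100000000
  ~c = 1100110011001100
  (~a | ~c) = 1111111111001100
  (b | ~a) = 1111111100001111
  (d | (b | ~a)) = 1111111101011111
  ((~a | ~c) & (d | (b | ~a))) = 1111111101001100

((~a | ~c) & (d | (b | ~a)))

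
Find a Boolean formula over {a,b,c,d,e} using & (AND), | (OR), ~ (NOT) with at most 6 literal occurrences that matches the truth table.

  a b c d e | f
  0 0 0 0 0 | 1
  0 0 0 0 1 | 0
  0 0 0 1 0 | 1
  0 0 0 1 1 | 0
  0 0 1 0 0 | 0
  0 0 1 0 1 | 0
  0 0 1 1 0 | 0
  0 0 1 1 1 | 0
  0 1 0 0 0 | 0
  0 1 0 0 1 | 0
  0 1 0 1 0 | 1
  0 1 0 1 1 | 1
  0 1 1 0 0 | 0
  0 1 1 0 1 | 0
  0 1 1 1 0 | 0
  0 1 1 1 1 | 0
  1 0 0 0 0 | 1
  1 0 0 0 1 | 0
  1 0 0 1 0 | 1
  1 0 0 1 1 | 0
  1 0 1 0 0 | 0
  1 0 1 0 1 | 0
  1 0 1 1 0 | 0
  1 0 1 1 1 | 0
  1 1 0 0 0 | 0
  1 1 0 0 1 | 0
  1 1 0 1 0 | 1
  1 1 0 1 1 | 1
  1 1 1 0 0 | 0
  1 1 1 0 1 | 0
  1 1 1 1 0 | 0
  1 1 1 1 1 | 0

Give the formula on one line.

  ~b = 11111111000000001111111100000000
  (d | ~b) = 11111111001100111111111100110011
  ~e = 10101010101010101010101010101010
  (~e | b) = 10101010111111111010101011111111
  ((~e | b) | c) = 10101111111111111010111111111111
  ((d | ~b) & ((~e | b) | c)) = 10101111001100111010111100110011
  ~c = 11110000111100001111000011110000
  (((d | ~b) & ((~e | b) | c)) & ~c) = 10100000001100001010000000110000

(((d | ~b) & ((~e | b) | c)) & ~c)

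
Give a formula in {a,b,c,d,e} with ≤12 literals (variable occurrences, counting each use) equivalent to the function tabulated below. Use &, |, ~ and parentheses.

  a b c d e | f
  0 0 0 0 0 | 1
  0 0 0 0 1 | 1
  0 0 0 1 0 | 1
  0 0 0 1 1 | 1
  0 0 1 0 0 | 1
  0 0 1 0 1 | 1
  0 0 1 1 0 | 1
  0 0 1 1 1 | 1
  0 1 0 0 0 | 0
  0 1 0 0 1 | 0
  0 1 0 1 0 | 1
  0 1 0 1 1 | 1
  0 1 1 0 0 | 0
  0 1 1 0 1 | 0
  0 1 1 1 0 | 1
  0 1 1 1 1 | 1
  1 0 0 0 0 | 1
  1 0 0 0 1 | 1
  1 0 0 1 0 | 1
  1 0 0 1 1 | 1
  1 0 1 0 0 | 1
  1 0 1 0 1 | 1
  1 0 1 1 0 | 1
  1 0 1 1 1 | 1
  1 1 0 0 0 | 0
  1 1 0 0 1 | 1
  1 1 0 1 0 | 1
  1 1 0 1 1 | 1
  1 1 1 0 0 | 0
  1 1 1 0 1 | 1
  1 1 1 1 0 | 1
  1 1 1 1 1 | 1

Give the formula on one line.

(((~a | b) & ((~d & e) & (a | (d & c)))) | (~b | d))

  ~a = 11111111111111110000000000000000
  (~a | b) = 11111111111111110000000011111111
  ~d = 11001100110011001100110011001100
  (~d & e) = 01000100010001000100010001000100
  (d & c) = 00000011000000110000001100000011
  (a | (d & c)) = 00000011000000111111111111111111
  ((~d & e) & (a | (d & c))) = 00000000000000000100010001000100
  ((~a | b) & ((~d & e) & (a | (d & c)))) = 00000000000000000000000001000100
  ~b = 11111111000000001111111100000000
  (~b | d) = 11111111001100111111111100110011
  (((~a | b) & ((~d & e) & (a | (d & c)))) | (~b | d)) = 11111111001100111111111101110111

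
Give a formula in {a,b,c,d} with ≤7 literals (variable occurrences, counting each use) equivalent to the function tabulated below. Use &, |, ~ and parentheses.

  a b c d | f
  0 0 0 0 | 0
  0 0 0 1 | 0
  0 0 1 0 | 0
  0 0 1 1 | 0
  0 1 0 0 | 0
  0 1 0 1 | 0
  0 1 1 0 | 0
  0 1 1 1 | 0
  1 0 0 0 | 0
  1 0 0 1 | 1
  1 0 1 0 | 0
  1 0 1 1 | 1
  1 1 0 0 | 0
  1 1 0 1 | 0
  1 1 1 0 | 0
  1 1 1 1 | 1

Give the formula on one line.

  ~b = 1111000011110000
  (c | ~b) = 1111001111110011
  ((c | ~b) & d) = 0101000101010001
  (((c | ~b) & d) & a) = 0000000001010001

(((c | ~b) & d) & a)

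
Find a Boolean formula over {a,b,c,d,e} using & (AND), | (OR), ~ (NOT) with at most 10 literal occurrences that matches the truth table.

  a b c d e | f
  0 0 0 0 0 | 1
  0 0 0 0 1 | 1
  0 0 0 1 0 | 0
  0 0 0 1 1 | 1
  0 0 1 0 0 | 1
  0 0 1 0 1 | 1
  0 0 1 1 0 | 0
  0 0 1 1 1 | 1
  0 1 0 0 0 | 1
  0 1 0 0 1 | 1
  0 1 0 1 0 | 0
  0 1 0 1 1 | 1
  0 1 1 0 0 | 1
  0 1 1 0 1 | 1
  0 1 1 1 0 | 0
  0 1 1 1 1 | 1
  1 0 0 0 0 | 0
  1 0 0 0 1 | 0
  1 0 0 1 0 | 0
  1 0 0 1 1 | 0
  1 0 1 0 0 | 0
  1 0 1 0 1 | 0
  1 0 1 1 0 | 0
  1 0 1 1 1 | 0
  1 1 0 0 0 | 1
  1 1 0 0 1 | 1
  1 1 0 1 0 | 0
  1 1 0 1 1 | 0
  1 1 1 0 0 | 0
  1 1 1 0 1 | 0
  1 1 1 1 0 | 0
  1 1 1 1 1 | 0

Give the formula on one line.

((~d | (~a & e)) & (((~c & a) & b) | ~a))

  ~d = 11001100110011001100110011001100
  ~a = 11111111111111110000000000000000
  (~a & e) = 01010101010101010000000000000000
  (~d | (~a & e)) = 11011101110111011100110011001100
  ~c = 11110000111100001111000011110000
  (~c & a) = 00000000000000001111000011110000
  ((~c & a) & b) = 00000000000000000000000011110000
  (((~c & a) & b) | ~a) = 11111111111111110000000011110000
  ((~d | (~a & e)) & (((~c & a) & b) | ~a)) = 11011101110111010000000011000000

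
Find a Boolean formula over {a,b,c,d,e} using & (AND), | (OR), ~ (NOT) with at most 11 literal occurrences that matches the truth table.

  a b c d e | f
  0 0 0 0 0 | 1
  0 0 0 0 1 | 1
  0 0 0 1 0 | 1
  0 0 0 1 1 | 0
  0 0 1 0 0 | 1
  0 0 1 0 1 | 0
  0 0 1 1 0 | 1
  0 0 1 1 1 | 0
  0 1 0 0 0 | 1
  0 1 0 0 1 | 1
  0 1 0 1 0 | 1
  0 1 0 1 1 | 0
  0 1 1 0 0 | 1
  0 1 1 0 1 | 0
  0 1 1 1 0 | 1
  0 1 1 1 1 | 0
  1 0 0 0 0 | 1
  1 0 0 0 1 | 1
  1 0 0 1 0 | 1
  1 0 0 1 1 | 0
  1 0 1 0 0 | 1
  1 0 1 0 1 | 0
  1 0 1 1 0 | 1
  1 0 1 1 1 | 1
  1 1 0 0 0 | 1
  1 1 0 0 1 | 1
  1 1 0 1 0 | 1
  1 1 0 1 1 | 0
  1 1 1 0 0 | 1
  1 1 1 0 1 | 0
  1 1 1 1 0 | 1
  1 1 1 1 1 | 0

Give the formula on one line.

((~b & (~e | ((~a | d) & (a & c)))) | ((~c & ~d) | ~e))

  ~b = 11111111000000001111111100000000
  ~e = 10101010101010101010101010101010
  ~a = 11111111111111110000000000000000
  (~a | d) = 11111111111111110011001100110011
  (a & c) = 00000000000000000000111100001111
  ((~a | d) & (a & c)) = 00000000000000000000001100000011
  (~e | ((~a | d) & (a & c))) = 10101010101010101010101110101011
  (~b & (~e | ((~a | d) & (a & c)))) = 10101010000000001010101100000000
  ~c = 11110000111100001111000011110000
  ~d = 11001100110011001100110011001100
  (~c & ~d) = 11000000110000001100000011000000
  ((~c & ~d) | ~e) = 11101010111010101110101011101010
  ((~b & (~e | ((~a | d) & (a & c)))) | ((~c & ~d) | ~e)) = 11101010111010101110101111101010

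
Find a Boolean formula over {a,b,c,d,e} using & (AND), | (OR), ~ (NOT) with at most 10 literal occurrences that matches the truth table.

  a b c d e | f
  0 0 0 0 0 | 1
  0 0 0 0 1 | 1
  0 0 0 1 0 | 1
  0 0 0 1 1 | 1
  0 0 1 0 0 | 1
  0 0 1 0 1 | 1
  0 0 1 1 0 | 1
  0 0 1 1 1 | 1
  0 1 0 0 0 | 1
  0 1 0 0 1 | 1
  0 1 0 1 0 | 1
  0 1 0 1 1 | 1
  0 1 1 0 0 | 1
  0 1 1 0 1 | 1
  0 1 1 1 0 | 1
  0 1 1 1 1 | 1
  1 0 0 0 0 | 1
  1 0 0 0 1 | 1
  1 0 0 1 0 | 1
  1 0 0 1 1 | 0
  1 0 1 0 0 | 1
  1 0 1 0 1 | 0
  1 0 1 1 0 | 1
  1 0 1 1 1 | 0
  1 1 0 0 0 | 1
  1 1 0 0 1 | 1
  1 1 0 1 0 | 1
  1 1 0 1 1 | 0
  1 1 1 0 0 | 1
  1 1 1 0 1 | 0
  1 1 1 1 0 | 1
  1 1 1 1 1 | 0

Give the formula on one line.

((~e | ~a) | ((~c & a) & ((~d | ~e) & e)))

  ~e = 10101010101010101010101010101010
  ~a = 11111111111111110000000000000000
  (~e | ~a) = 11111111111111111010101010101010
  ~c = 11110000111100001111000011110000
  (~c & a) = 00000000000000001111000011110000
  ~d = 11001100110011001100110011001100
  (~d | ~e) = 11101110111011101110111011101110
  ((~d | ~e) & e) = 01000100010001000100010001000100
  ((~c & a) & ((~d | ~e) & e)) = 00000000000000000100000001000000
  ((~e | ~a) | ((~c & a) & ((~d | ~e) & e))) = 11111111111111111110101011101010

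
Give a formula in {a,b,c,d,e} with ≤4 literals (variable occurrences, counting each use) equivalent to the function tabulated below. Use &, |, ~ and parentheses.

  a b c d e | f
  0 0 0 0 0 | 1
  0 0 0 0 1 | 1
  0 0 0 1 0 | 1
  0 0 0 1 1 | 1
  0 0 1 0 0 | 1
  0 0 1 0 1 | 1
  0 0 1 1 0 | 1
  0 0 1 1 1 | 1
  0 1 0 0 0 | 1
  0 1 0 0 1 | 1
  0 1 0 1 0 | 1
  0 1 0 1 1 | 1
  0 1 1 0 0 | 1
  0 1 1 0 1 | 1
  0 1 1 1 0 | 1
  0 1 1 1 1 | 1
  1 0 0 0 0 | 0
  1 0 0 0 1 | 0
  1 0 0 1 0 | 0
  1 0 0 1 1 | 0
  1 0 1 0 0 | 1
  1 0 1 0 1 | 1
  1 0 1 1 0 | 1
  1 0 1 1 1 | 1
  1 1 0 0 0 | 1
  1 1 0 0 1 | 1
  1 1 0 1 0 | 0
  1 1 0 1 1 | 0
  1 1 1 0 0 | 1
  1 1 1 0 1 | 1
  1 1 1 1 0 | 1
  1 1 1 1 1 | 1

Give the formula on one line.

(c | (~a | (~d & b)))

  ~a = 11111111111111110000000000000000
  ~d = 11001100110011001100110011001100
  (~d & b) = 00000000110011000000000011001100
  (~a | (~d & b)) = 11111111111111110000000011001100
  (c | (~a | (~d & b))) = 11111111111111110000111111001111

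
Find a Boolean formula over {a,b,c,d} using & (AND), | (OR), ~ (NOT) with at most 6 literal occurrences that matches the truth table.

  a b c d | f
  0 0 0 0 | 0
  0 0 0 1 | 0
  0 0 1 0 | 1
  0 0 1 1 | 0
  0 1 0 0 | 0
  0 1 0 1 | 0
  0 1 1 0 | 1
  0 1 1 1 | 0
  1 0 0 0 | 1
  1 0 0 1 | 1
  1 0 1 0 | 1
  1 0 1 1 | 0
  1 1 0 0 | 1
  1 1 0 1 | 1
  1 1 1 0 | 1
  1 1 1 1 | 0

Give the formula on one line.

((a | (~a & c)) & (~d | ~c))

  ~a = 1111111100000000
  (~a & c) = 0011001100000000
  (a | (~a & c)) = 0011001111111111
  ~d = 1010101010101010
  ~c = 1100110011001100
  (~d | ~c) = 1110111011101110
  ((a | (~a & c)) & (~d | ~c)) = 0010001011101110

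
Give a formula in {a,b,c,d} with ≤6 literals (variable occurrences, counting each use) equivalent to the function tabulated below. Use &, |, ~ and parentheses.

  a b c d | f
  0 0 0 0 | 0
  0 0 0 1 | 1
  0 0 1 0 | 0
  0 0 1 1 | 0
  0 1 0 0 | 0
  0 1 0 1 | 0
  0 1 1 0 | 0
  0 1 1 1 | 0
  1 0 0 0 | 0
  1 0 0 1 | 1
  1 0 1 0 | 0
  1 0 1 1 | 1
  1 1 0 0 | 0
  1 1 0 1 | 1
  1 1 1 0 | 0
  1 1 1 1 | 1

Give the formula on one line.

  ~b = 1111000011110000
  (~b | a) = 1111000011111111
  ((~b | a) & d) = 0101000001010101
  ~c = 1100110011001100
  (((~b | a) & d) & ~c) = 0100000001000100
  (a & d) = 0000000001010101
  ((((~b | a) & d) & ~c) | (a & d)) = 0100000001010101

((((~b | a) & d) & ~c) | (a & d))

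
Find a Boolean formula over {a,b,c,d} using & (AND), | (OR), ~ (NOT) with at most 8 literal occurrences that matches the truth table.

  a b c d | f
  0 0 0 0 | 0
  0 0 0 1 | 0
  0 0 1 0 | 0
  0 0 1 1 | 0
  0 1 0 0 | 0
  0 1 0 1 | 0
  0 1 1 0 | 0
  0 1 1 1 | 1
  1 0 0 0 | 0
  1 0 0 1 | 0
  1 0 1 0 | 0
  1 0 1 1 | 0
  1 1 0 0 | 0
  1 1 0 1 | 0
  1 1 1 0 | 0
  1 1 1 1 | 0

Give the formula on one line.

((d & ~a) & (((c & (d | ~c)) | a) & (~d | b)))

  ~a = 1111111100000000
  (d & ~a) = 0101010100000000
  ~c = 1100110011001100
  (d | ~c) = 1101110111011101
  (c & (d | ~c)) = 0001000100010001
  ((c & (d | ~c)) | a) = 0001000111111111
  ~d = 1010101010101010
  (~d | b) = 1010111110101111
  (((c & (d | ~c)) | a) & (~d | b)) = 0000000110101111
  ((d & ~a) & (((c & (d | ~c)) | a) & (~d | b))) = 0000000100000000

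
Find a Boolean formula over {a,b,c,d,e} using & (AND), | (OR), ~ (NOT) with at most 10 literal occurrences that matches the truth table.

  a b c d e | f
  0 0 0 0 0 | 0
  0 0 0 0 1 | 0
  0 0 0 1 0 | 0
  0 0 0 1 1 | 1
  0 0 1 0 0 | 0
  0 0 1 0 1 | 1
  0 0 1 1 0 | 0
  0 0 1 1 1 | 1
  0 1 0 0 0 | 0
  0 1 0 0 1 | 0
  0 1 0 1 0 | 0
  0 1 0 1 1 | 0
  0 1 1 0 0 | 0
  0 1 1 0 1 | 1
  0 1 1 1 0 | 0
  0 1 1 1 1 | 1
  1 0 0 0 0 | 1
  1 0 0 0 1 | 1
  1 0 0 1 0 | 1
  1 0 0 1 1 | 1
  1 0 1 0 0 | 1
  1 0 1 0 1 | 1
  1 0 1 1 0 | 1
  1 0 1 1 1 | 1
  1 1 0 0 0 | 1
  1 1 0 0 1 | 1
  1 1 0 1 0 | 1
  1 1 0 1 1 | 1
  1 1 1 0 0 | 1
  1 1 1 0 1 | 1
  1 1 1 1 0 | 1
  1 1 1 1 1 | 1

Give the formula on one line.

  ~a = 11111111111111110000000000000000
  (e & ~a) = 01010101010101010000000000000000
  ~b = 11111111000000001111111100000000
  (~b & e) = 01010101000000000101010100000000
  (~a & e) = 01010101010101010000000000000000
  (d & (~a & e)) = 00010001000100010000000000000000
  ((~b & e) & (d & (~a & e))) = 00010001000000000000000000000000
  (((~b & e) & (d & (~a & e))) | c) = 00011111000011110000111100001111
  ((e & ~a) & (((~b & e) & (d & (~a & e))) | c)) = 00010101000001010000000000000000
  (a | ((e & ~a) & (((~b & e) & (d & (~a & e))) | c))) = 00010101000001011111111111111111

(a | ((e & ~a) & (((~b & e) & (d & (~a & e))) | c)))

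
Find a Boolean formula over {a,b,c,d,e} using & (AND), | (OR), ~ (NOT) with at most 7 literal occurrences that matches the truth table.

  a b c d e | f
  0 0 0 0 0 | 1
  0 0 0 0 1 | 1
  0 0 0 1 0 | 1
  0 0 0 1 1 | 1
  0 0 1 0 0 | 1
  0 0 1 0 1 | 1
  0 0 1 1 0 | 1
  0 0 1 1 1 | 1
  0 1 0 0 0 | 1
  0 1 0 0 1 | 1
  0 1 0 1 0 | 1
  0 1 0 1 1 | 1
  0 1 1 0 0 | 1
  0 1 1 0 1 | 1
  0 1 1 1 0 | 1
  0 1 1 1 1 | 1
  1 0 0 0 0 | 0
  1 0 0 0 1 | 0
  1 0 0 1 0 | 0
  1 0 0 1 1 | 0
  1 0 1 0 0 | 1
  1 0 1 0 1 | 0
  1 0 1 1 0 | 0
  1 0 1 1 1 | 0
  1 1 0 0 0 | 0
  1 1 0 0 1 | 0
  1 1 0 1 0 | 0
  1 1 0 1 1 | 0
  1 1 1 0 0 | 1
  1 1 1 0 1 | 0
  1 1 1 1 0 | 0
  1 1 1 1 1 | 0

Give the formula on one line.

  ~d = 11001100110011001100110011001100
  ~a = 11111111111111110000000000000000
  (~a | c) = 11111111111111110000111100001111
  ~e = 10101010101010101010101010101010
  (~e | d) = 10111011101110111011101110111011
  ((~a | c) & (~e | d)) = 10111011101110110000101100001011
  (~d & ((~a | c) & (~e | d))) = 10001000100010000000100000001000
  ((~d & ((~a | c) & (~e | d))) | ~a) = 11111111111111110000100000001000

((~d & ((~a | c) & (~e | d))) | ~a)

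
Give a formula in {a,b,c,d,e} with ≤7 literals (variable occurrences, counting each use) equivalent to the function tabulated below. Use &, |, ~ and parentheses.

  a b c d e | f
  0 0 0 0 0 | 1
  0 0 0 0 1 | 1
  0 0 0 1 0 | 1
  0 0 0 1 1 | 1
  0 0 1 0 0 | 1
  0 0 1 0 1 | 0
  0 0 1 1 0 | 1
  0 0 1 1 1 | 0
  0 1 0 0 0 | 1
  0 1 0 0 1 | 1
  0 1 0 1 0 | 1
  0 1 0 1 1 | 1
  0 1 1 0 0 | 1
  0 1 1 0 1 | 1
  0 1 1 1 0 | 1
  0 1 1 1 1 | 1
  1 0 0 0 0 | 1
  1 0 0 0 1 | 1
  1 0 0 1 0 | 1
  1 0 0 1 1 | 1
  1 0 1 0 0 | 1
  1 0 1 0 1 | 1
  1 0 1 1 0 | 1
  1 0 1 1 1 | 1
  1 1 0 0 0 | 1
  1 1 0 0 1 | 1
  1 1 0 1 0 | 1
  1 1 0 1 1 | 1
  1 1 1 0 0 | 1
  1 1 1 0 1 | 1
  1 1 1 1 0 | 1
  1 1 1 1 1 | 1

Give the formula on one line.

((b | (~e | ~c)) | ((a & c) & e))

  ~e = 10101010101010101010101010101010
  ~c = 11110000111100001111000011110000
  (~e | ~c) = 11111010111110101111101011111010
  (b | (~e | ~c)) = 11111010111111111111101011111111
  (a & c) = 00000000000000000000111100001111
  ((a & c) & e) = 00000000000000000000010100000101
  ((b | (~e | ~c)) | ((a & c) & e)) = 11111010111111111111111111111111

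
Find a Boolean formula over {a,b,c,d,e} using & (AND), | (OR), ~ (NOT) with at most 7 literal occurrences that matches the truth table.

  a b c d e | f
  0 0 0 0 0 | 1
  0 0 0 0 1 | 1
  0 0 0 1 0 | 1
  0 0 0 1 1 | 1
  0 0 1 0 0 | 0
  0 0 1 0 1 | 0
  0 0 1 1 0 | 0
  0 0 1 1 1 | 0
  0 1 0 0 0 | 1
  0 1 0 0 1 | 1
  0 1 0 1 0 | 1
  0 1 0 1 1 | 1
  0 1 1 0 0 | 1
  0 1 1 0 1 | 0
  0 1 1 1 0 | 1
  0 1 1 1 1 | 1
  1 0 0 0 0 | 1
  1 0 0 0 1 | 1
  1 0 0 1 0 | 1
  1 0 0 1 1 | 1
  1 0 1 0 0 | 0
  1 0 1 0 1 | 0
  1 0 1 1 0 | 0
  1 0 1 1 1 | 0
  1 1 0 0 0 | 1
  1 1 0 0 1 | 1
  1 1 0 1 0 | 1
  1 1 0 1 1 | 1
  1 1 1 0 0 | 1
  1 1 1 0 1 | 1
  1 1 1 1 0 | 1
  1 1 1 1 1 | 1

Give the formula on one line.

  ~e = 10101010101010101010101010101010
  (d | ~e) = 10111011101110111011101110111011
  ~b = 11111111000000001111111100000000
  (a | ~b) = 11111111000000001111111111111111
  ((d | ~e) | (a | ~b)) = 11111111101110111111111111111111
  (b & ((d | ~e) | (a | ~b))) = 00000000101110110000000011111111
  ~c = 11110000111100001111000011110000
  ((b & ((d | ~e) | (a | ~b))) | ~c) = 11110000111110111111000011111111

((b & ((d | ~e) | (a | ~b))) | ~c)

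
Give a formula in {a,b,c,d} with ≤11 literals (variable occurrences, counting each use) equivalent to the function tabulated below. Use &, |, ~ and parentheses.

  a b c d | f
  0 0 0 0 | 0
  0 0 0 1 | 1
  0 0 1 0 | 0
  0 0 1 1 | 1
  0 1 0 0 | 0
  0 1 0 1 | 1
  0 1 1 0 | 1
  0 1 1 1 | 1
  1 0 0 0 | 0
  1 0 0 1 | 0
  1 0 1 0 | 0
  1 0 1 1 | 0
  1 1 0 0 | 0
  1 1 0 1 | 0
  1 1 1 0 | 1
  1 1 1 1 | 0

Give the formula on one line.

  ~d = 1010101010101010
  (~d & c) = 0010001000100010
  ((~d & c) & b) = 0000001000000010
  ~a = 1111111100000000
  (d & ~a) = 0101010100000000
  (c | ~d) = 1011101110111011
  (d & (c | ~d)) = 0001000100010001
  ((d & ~a) | (d & (c | ~d))) = 0101010100010001
  (((d & ~a) | (d & (c | ~d))) & ~a) = 0101010100000000
  (((~d & c) & b) | (((d & ~a) | (d & (c | ~d))) & ~a)) = 0101011100000010

(((~d & c) & b) | (((d & ~a) | (d & (c | ~d))) & ~a))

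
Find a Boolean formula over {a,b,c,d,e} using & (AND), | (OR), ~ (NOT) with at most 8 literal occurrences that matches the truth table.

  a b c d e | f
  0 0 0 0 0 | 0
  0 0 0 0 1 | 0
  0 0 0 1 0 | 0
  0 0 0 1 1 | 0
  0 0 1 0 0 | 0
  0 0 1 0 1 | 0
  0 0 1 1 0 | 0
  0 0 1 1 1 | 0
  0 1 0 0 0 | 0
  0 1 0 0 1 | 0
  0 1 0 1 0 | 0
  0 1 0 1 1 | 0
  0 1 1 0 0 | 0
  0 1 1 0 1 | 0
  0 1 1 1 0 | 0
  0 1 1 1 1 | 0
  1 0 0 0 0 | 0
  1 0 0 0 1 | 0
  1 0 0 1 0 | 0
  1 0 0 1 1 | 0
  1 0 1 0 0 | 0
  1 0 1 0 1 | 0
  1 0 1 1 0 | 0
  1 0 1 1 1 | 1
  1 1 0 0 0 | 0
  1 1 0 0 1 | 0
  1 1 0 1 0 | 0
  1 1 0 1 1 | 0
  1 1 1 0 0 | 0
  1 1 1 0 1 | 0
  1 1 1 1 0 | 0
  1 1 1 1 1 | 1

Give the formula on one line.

  (a & d) = 00000000000000000011001100110011
  ~e = 10101010101010101010101010101010
  (~e | c) = 10101111101011111010111110101111
  (a & e) = 00000000000000000101010101010101
  ((~e | c) & (a & e)) = 00000000000000000000010100000101
  ((a & d) & ((~e | c) & (a & e))) = 00000000000000000000000100000001

((a & d) & ((~e | c) & (a & e)))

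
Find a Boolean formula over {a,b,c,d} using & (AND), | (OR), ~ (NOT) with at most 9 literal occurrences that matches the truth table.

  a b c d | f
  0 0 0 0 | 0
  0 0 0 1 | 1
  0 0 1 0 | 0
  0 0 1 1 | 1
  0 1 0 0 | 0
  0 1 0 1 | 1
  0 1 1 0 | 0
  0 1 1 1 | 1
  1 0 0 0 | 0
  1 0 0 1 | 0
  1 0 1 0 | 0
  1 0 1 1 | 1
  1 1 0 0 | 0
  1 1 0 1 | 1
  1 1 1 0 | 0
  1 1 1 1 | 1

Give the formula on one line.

(((c | ~a) | ((b | ~a) | (~d & a))) & d)

  ~a = 1111111100000000
  (c | ~a) = 1111111100110011
  (b | ~a) = 1111111100001111
  ~d = 1010101010101010
  (~d & a) = 0000000010101010
  ((b | ~a) | (~d & a)) = 1111111110101111
  ((c | ~a) | ((b | ~a) | (~d & a))) = 1111111110111111
  (((c | ~a) | ((b | ~a) | (~d & a))) & d) = 0101010100010101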